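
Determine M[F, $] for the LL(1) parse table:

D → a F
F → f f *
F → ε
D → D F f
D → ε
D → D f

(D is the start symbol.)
To find M[F, $], we find productions for F where $ is in the predict set (PREDICT(N → α) = (FIRST(α) \ {ε}) ∪ (FOLLOW(N) if α ⇒* ε)).

Relevant sets:
  FOLLOW(F) = { $, 'f' }

F → f f *: PREDICT = { 'f' }
F → ε: PREDICT = { $, 'f' }
  $ is in predict set, so this production goes in M[F, $]

M[F, $] = F → ε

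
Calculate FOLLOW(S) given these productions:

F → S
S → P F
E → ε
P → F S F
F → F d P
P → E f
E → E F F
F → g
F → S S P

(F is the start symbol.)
To compute FOLLOW(S), find every occurrence of S on a right-hand side N → α S β: add FIRST(β) \ {ε}, and if β is empty or nullable also add FOLLOW(N). Iterate to a fixed point.

In F → S: S is at the end, add FOLLOW(F)
In P → F S F: S is followed by F, add FIRST(F) \ {ε} = { 'f', 'g' }
In F → S S P: S is followed by S P, add FIRST(S P) \ {ε} = { 'f', 'g' }
In F → S S P: S is followed by P, add FIRST(P) \ {ε} = { 'f', 'g' }

The FOLLOW sets referred to above (computed the same way, to a fixed point):
  FOLLOW(F) = { $, 'd', 'f', 'g' }

Taking the union: FOLLOW(S) = { $, 'd', 'f', 'g' }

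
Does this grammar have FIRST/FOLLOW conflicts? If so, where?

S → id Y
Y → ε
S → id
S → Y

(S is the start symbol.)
Nullable non-terminals: S, Y.
FIRST sets used below: FIRST(Y) = { ε }

S: nullable alternative(s) S → Y; FOLLOW(S) = { $ }
  S → id Y: FIRST \ {ε} = { 'id' } — disjoint from FOLLOW(S)
  S → id: FIRST \ {ε} = { 'id' } — disjoint from FOLLOW(S)
  S → Y: FIRST \ {ε} = { } — this is the only nullable alternative, skip
Y has a nullable alternative but only one production, so nothing to check.

No FIRST/FOLLOW conflicts found.

Answer: No FIRST/FOLLOW conflicts.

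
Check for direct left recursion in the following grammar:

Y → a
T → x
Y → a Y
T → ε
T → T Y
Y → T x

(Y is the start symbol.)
Yes, T is left-recursive

Direct left recursion occurs when N → N α for some non-terminal N (the right-hand side begins with the left-hand side itself).

Y → a: starts with a
T → x: starts with x
Y → a Y: starts with a
T → ε: starts with ε
T → T Y: LEFT RECURSIVE (starts with T)
Y → T x: starts with T

The grammar has direct left recursion on: T.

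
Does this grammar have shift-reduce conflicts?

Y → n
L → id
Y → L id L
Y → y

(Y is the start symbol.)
A shift-reduce conflict occurs when an LR(0) state has both:
  - a complete (reduce) item [A → α .] (dot at the end), and
  - a shift item [B → β . c γ] (dot before a terminal).

Augment with Y' → Y and build the canonical LR(0) collection (I0 = CLOSURE({[Y' → . Y]}), then GOTO on every symbol after a dot until no new states appear). It has 8 states:
  I0: { [L → . id], [Y → . L id L], [Y → . n], [Y → . y], [Y' → . Y] }  — shift
  I1: { [Y → L . id L] }  — shift
  I2: { [Y' → Y .] }  — accept
  I3: { [L → id .] }  — reduce
  I4: { [Y → n .] }  — reduce
  I5: { [Y → y .] }  — reduce
  I6: { [L → . id], [Y → L id . L] }  — shift
  I7: { [Y → L id L .] }  — reduce

No state contains both a complete item and a shift item.

Answer: No shift-reduce conflicts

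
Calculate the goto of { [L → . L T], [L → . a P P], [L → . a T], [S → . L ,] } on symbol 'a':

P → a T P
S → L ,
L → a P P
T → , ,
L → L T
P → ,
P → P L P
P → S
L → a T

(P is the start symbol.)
{ [L → . L T], [L → . a P P], [L → . a T], [L → a . P P], [L → a . T], [P → . ,], [P → . P L P], [P → . S], [P → . a T P], [S → . L ,], [T → . , ,] }

GOTO(I, 'a') = CLOSURE({ [A → αX.β] : [A → α.Xβ] ∈ I, X = 'a' })

Items with dot before 'a', with the dot advanced:
  [L → . a P P] → [L → a . P P]
  [L → . a T] → [L → a . T]
Closure of the advanced items:
  [L → a . P P] has the dot before P: add [P → . a T P], [P → . ,], [P → . P L P], [P → . S]
  [L → a . T] has the dot before T: add [T → . , ,]
  [P → . S] has the dot before S: add [S → . L ,]
  [S → . L ,] has the dot before L: add [L → . a P P], [L → . L T], [L → . a T]

GOTO = { [L → . L T], [L → . a P P], [L → . a T], [L → a . P P], [L → a . T], [P → . ,], [P → . P L P], [P → . S], [P → . a T P], [S → . L ,], [T → . , ,] }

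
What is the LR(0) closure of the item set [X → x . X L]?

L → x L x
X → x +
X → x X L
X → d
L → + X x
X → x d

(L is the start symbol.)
{ [X → . d], [X → . x +], [X → . x X L], [X → . x d], [X → x . X L] }

Start with: [X → x . X L]
  [X → x . X L] has the dot before X: add [X → . x +], [X → . x X L], [X → . d], [X → . x d]
No further items can be added.

CLOSURE = { [X → . d], [X → . x +], [X → . x X L], [X → . x d], [X → x . X L] }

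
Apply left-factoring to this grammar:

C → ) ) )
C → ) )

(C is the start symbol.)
C → ) ) C'
C' → )
C' → ε

Left-factoring transforms A → αβ₁ | αβ₂ into A → αA' and A' → β₁ | β₂
(α is the longest common prefix among the alternatives). Repeat until
no nonterminal has two alternatives with a common prefix.

Round 1: C has alternatives sharing prefix ') )'. Introduce C': C → ) ) C'
  Add: C' → )
  Add: C' → ε

No remaining common prefixes — done.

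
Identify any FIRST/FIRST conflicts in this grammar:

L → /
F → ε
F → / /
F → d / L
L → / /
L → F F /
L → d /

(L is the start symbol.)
FIRST sets of the non-terminals at (or reachable through a nullable prefix from) the front of some alternative:
  FIRST(F) = { '/', 'd', ε }

Productions for L:
  L → /: FIRST = { '/' }
  L → / /: FIRST = { '/' }
  L → F F /: FIRST = { '/', 'd' }
  L → d /: FIRST = { 'd' }
Productions for F:
  F → ε: FIRST = { ε }
  F → / /: FIRST = { '/' }
  F → d / L: FIRST = { 'd' }

Conflict for L: L → / and L → / /
  Overlap: { '/' }
Conflict for L: L → / and L → F F /
  Overlap: { '/' }
Conflict for L: L → / / and L → F F /
  Overlap: { '/' }
Conflict for L: L → F F / and L → d /
  Overlap: { 'd' }

Answer: Yes. L → '/' / L → '/' '/' on { '/' }; L → '/' / L → F F '/' on { '/' }; L → '/' '/' / L → F F '/' on { '/' }; L → F F '/' / L → d '/' on { 'd' }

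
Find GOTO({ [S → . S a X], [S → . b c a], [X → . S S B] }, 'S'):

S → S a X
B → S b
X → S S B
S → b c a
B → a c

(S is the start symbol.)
{ [S → . S a X], [S → . b c a], [S → S . a X], [X → S . S B] }

GOTO(I, 'S') = CLOSURE({ [A → αX.β] : [A → α.Xβ] ∈ I, X = 'S' })

Items with dot before 'S', with the dot advanced:
  [S → . S a X] → [S → S . a X]
  [X → . S S B] → [X → S . S B]
Closure of the advanced items:
  [X → S . S B] has the dot before S: add [S → . S a X], [S → . b c a]

GOTO = { [S → . S a X], [S → . b c a], [S → S . a X], [X → S . S B] }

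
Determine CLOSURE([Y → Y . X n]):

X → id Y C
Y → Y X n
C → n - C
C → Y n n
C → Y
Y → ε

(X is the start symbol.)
{ [X → . id Y C], [Y → Y . X n] }

Start with: [Y → Y . X n]
  [Y → Y . X n] has the dot before X: add [X → . id Y C]
No further items can be added.

CLOSURE = { [X → . id Y C], [Y → Y . X n] }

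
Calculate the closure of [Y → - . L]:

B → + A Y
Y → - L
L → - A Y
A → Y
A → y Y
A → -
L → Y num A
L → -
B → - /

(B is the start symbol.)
Start with: [Y → - . L]
  [Y → - . L] has the dot before L: add [L → . - A Y], [L → . Y num A], [L → . -]
  [L → . Y num A] has the dot before Y: add [Y → . - L]
No further items can be added.

CLOSURE = { [L → . - A Y], [L → . -], [L → . Y num A], [Y → - . L], [Y → . - L] }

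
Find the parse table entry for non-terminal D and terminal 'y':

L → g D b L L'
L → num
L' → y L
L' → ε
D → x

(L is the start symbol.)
Empty (error entry)

To find M[D, 'y'], we find productions for D where 'y' is in the predict set (PREDICT(N → α) = (FIRST(α) \ {ε}) ∪ (FOLLOW(N) if α ⇒* ε)).

D → x: PREDICT = { 'x' }

M[D, 'y'] is empty (no production applies)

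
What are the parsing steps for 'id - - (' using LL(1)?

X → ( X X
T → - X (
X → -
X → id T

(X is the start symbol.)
LL(1) parsing maintains a stack (initially the start symbol over $) and the input. At each step: if the stack top is a terminal, match it against the current input token; if it is a non-terminal N, replace it with the RHS of M[N, lookahead] (the unique production whose predict set contains the lookahead).

Stack is shown with the top on the left.

Stack    Input       Action
---------------------------
X $      id - - ( $  output X → id T
id T $   id - - ( $  match 'id'
T $      - - ( $     output T → - X (
- X ( $  - - ( $     match '-'
X ( $    - ( $       output X → -
- ( $    - ( $       match '-'
( $      ( $         match '('
$        $           accept

The string is accepted.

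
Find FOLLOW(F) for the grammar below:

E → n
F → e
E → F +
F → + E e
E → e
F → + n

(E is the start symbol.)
{ '+' }

To compute FOLLOW(F), find every occurrence of F on a right-hand side N → α F β: add FIRST(β) \ {ε}, and if β is empty or nullable also add FOLLOW(N). Iterate to a fixed point.

In E → F +: F is followed by '+', add FIRST('+') \ {ε} = { '+' }

Taking the union: FOLLOW(F) = { '+' }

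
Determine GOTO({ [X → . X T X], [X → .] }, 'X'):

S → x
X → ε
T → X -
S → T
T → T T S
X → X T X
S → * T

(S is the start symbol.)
{ [T → . T T S], [T → . X -], [X → . X T X], [X → .], [X → X . T X] }

GOTO(I, 'X') = CLOSURE({ [A → αX.β] : [A → α.Xβ] ∈ I, X = 'X' })

Items with dot before 'X', with the dot advanced:
  [X → . X T X] → [X → X . T X]
Closure of the advanced items:
  [X → X . T X] has the dot before T: add [T → . X -], [T → . T T S]
  [T → . X -] has the dot before X: add [X → .], [X → . X T X]

GOTO = { [T → . T T S], [T → . X -], [X → . X T X], [X → .], [X → X . T X] }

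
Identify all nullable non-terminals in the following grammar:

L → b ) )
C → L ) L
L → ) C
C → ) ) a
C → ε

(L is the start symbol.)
{ 'C' }

A non-terminal is nullable if it can derive ε (the empty string): either it has an ε-production, or it has a production whose right-hand side consists entirely of nullable non-terminals.

ε-productions: C → ε
So C is immediately nullable.
No further non-terminal can be added: every production for the remaining non-terminals contains a terminal or a non-nullable non-terminal.
Nullable = { 'C' }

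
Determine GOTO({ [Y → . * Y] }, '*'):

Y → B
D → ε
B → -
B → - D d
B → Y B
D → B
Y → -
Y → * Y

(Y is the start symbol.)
GOTO(I, '*') = CLOSURE({ [A → αX.β] : [A → α.Xβ] ∈ I, X = '*' })

Items with dot before '*', with the dot advanced:
  [Y → . * Y] → [Y → * . Y]
Closure of the advanced items:
  [Y → * . Y] has the dot before Y: add [Y → . B], [Y → . -], [Y → . * Y]
  [Y → . B] has the dot before B: add [B → . -], [B → . - D d], [B → . Y B]

GOTO = { [B → . - D d], [B → . -], [B → . Y B], [Y → * . Y], [Y → . * Y], [Y → . -], [Y → . B] }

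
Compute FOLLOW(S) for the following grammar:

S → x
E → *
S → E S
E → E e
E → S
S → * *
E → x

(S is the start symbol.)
{ $, '*', 'e', 'x' }

To compute FOLLOW(S), find every occurrence of S on a right-hand side N → α S β: add FIRST(β) \ {ε}, and if β is empty or nullable also add FOLLOW(N). Iterate to a fixed point.

S is the start symbol, so $ ∈ FOLLOW(S).
In S → E S: S is at the end; this adds FOLLOW(S) to itself — nothing new
In E → S: S is at the end, add FOLLOW(E)

The FOLLOW sets referred to above (computed the same way, to a fixed point):
  FOLLOW(E) = { '*', 'e', 'x' }

Taking the union: FOLLOW(S) = { $, '*', 'e', 'x' }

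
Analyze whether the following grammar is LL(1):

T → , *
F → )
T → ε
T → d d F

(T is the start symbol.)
A grammar is LL(1) if for each non-terminal N with multiple productions, the predict sets of those productions are pairwise disjoint, where PREDICT(N → α) = (FIRST(α) \ {ε}) ∪ (FOLLOW(N) if α ⇒* ε).

Relevant sets:
  FOLLOW(T) = { $ }

For T:
  PREDICT(T → ',' '*') = { ',' }
  PREDICT(T → ε) = { $ }
  PREDICT(T → d d F) = { 'd' }
F has a single production, so nothing to check there.

All predict sets are disjoint. The grammar IS LL(1).

Answer: Yes, the grammar is LL(1).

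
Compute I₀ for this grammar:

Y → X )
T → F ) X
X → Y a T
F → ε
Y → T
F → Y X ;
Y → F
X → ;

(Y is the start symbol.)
{ [F → . Y X ;], [F → .], [T → . F ) X], [X → . ;], [X → . Y a T], [Y → . F], [Y → . T], [Y → . X )], [Y' → . Y] }

First, augment the grammar with Y' → Y
I₀ = CLOSURE({ [Y' → . Y] }):
  [Y' → . Y] has the dot before Y: add [Y → . X )], [Y → . T], [Y → . F]
  [Y → . X )] has the dot before X: add [X → . Y a T], [X → . ;]
  [Y → . T] has the dot before T: add [T → . F ) X]
  [Y → . F] has the dot before F: add [F → .], [F → . Y X ;]
No further items can be added.

I₀ = { [F → . Y X ;], [F → .], [T → . F ) X], [X → . ;], [X → . Y a T], [Y → . F], [Y → . T], [Y → . X )], [Y' → . Y] }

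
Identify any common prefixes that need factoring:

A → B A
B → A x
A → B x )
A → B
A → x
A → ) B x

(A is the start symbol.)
Left-factoring is needed when two productions for the same non-terminal
share a common prefix on the right-hand side.

Productions for A:
  A → B A
  A → B x )
  A → B
  A → x
  A → ) B x

Found common prefix 'B' in productions for A

Answer: Yes, A has productions with common prefix 'B'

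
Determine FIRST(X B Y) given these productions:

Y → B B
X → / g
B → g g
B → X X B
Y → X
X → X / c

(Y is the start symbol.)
FIRST sets of the non-terminals involved (from the grammar, by fixed-point iteration):
  FIRST(X) = { '/' }

To compute FIRST(X B Y), process the symbols left to right:
Symbol X is a non-terminal. Add FIRST(X) \ {ε} = { '/' }
X is not nullable (ε ∉ FIRST(X)), so stop here.
FIRST(X B Y) = { '/' }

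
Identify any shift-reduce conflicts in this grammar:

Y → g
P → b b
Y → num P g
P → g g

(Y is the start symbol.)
No shift-reduce conflicts

A shift-reduce conflict occurs when an LR(0) state has both:
  - a complete (reduce) item [A → α .] (dot at the end), and
  - a shift item [B → β . c γ] (dot before a terminal).

Augment with Y' → Y and build the canonical LR(0) collection (I0 = CLOSURE({[Y' → . Y]}), then GOTO on every symbol after a dot until no new states appear). It has 10 states:
  I0: { [Y → . g], [Y → . num P g], [Y' → . Y] }  — shift
  I1: { [Y' → Y .] }  — accept
  I2: { [Y → g .] }  — reduce
  I3: { [P → . b b], [P → . g g], [Y → num . P g] }  — shift
  I4: { [Y → num P . g] }  — shift
  I5: { [P → b . b] }  — shift
  I6: { [P → g . g] }  — shift
  I7: { [P → g g .] }  — reduce
  I8: { [P → b b .] }  — reduce
  I9: { [Y → num P g .] }  — reduce

No state contains both a complete item and a shift item.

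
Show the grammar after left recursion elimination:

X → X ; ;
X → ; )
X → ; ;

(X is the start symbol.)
X is directly left-recursive. The standard transformation for
  A → A α₁ | ... | A α_m | β₁ | ... | β_n
is
  A  → β₁ A' | ... | β_n A'
  A' → α₁ A' | ... | α_m A' | ε

X → ; ) becomes X → ; ) X'
X → ; ; becomes X → ; ; X'
X → X ; ; becomes X' → ; ; X'
Add X' → ε

Resulting grammar:
X → ; ) X'
X → ; ; X'
X' → ; ; X'
X' → ε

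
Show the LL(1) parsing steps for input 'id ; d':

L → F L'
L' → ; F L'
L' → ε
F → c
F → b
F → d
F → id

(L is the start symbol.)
Stack is shown with the top on the left.

Stack     Input     Action
--------------------------
L $       id ; d $  output L → F L'
F L' $    id ; d $  output F → id
id L' $   id ; d $  match 'id'
L' $      ; d $     output L' → ; F L'
; F L' $  ; d $     match ';'
F L' $    d $       output F → d
d L' $    d $       match 'd'
L' $      $         output L' → ε
$         $         accept

The string is accepted.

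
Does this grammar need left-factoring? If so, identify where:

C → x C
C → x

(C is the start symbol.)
Yes, C has productions with common prefix 'x'

Left-factoring is needed when two productions for the same non-terminal
share a common prefix on the right-hand side.

Productions for C:
  C → x C
  C → x

Found common prefix 'x' in productions for C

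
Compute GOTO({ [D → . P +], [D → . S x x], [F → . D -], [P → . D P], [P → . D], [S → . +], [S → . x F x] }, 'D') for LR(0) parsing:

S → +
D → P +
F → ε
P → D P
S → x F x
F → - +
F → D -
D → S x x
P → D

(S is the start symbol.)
GOTO(I, 'D') = CLOSURE({ [A → αX.β] : [A → α.Xβ] ∈ I, X = 'D' })

Items with dot before 'D', with the dot advanced:
  [F → . D -] → [F → D . -]
  [P → . D] → [P → D .]
  [P → . D P] → [P → D . P]
Closure of the advanced items:
  [P → D . P] has the dot before P: add [P → . D P], [P → . D]
  [P → . D P] has the dot before D: add [D → . P +], [D → . S x x]
  [D → . S x x] has the dot before S: add [S → . +], [S → . x F x]

GOTO = { [D → . P +], [D → . S x x], [F → D . -], [P → . D P], [P → . D], [P → D . P], [P → D .], [S → . +], [S → . x F x] }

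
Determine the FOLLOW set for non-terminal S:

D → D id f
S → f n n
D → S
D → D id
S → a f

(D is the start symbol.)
{ $, 'id' }

In D → S: S is at the end, add FOLLOW(D)

The FOLLOW sets referred to above (computed the same way, to a fixed point):
  FOLLOW(D) = { $, 'id' }

Taking the union: FOLLOW(S) = { $, 'id' }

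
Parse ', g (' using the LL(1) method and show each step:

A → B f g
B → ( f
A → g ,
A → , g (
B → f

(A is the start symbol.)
LL(1) parsing maintains a stack (initially the start symbol over $) and the input. At each step: if the stack top is a terminal, match it against the current input token; if it is a non-terminal N, replace it with the RHS of M[N, lookahead] (the unique production whose predict set contains the lookahead).

Stack is shown with the top on the left.

Stack    Input    Action
------------------------
A $      , g ( $  output A → , g (
, g ( $  , g ( $  match ','
g ( $    g ( $    match 'g'
( $      ( $      match '('
$        $        accept

The string is accepted.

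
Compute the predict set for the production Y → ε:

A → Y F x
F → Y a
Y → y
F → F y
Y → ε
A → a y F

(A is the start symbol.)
PREDICT(Y → ε) = (FIRST(RHS) \ {ε}) ∪ (FOLLOW(Y) if ε ∈ FIRST(RHS), i.e. RHS ⇒* ε)
The right-hand side is ε (FIRST(ε) = { ε }), so the predict set is FOLLOW(Y) = { 'a', 'y' }
PREDICT(Y → ε) = { 'a', 'y' }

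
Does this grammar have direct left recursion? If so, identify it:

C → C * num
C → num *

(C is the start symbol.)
Yes, C is left-recursive

C → C * num: LEFT RECURSIVE (starts with C)
C → num *: starts with num

The grammar has direct left recursion on: C.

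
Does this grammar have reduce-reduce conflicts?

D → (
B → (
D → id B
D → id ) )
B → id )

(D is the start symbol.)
No reduce-reduce conflicts

Augment with D' → D and build the canonical LR(0) collection (I0 = CLOSURE({[D' → . D]}), then GOTO on every symbol after a dot until no new states appear). It has 10 states:
  I0: { [D → . (], [D → . id ) )], [D → . id B], [D' → . D] }  — shift
  I1: { [D → ( .] }  — reduce
  I2: { [D' → D .] }  — accept
  I3: { [B → . (], [B → . id )], [D → id . ) )], [D → id . B] }  — shift
  I4: { [B → ( .] }  — reduce
  I5: { [D → id ) . )] }  — shift
  I6: { [D → id B .] }  — reduce
  I7: { [B → id . )] }  — shift
  I8: { [B → id ) .] }  — reduce
  I9: { [D → id ) ) .] }  — reduce

No state contains more than one complete item.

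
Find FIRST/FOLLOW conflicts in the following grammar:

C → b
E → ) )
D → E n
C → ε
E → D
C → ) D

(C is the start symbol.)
A FIRST/FOLLOW conflict occurs when a non-terminal N has a nullable alternative N → β (β ⇒* ε) and another alternative N → α with FIRST(α) ∩ FOLLOW(N) ≠ ∅: on such a lookahead the parser cannot decide between expanding α and letting N vanish via β.

Nullable non-terminals: C.

C: nullable alternative(s) C → ε; FOLLOW(C) = { $ }
  C → b: FIRST \ {ε} = { 'b' } — disjoint from FOLLOW(C)
  C → ε: FIRST \ {ε} = { } — this is the only nullable alternative, skip
  C → ) D: FIRST \ {ε} = { ')' } — disjoint from FOLLOW(C)

D, E have no nullable alternative, so no FIRST/FOLLOW check is needed there.

No FIRST/FOLLOW conflicts found.

Answer: No FIRST/FOLLOW conflicts.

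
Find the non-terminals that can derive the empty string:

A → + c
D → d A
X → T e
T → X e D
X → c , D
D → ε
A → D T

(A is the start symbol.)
{ 'D' }

A non-terminal is nullable if it can derive ε (the empty string): either it has an ε-production, or it has a production whose right-hand side consists entirely of nullable non-terminals.

ε-productions: D → ε
So D is immediately nullable.
No further non-terminal can be added: every production for the remaining non-terminals contains a terminal or a non-nullable non-terminal.
Nullable = { 'D' }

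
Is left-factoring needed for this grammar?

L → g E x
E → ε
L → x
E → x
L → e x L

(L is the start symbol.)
Left-factoring is needed when two productions for the same non-terminal
share a common prefix on the right-hand side.

Productions for L:
  L → g E x
  L → x
  L → e x L
Productions for E:
  E → ε
  E → x

No common prefixes found.

Answer: No, left-factoring is not needed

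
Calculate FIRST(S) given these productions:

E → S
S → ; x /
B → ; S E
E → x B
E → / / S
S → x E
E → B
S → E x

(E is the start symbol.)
To compute FIRST(S), examine every production with S on the left-hand side, reading each right-hand side left to right until a non-nullable symbol is reached.

FIRST sets of the other non-terminals involved (by the same procedure, iterated to a fixed point):
  FIRST(E) = { '/', ';', 'x' }

From S → ; x /:
  - ';' is a terminal: add ';' and stop
From S → x E:
  - x is a terminal: add 'x' and stop
From S → E x:
  - E is a non-terminal: add FIRST(E) \ {ε} = { '/', ';', 'x' }
    E is not nullable, so stop

Collecting: FIRST(S) = { '/', ';', 'x' }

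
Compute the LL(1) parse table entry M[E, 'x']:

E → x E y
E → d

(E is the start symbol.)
E → x E y

To find M[E, 'x'], we find productions for E where 'x' is in the predict set (PREDICT(N → α) = (FIRST(α) \ {ε}) ∪ (FOLLOW(N) if α ⇒* ε)).

E → x E y: PREDICT = { 'x' }
  'x' is in predict set, so this production goes in M[E, 'x']
E → d: PREDICT = { 'd' }

M[E, 'x'] = E → x E y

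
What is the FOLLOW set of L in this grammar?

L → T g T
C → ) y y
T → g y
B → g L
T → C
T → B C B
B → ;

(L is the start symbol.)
{ $, ')', 'g' }

L is the start symbol, so $ ∈ FOLLOW(L).
In B → g L: L is at the end, add FOLLOW(B)

The FOLLOW sets referred to above (computed the same way, to a fixed point):
  FOLLOW(B) = { $, ')', 'g' }

Taking the union: FOLLOW(L) = { $, ')', 'g' }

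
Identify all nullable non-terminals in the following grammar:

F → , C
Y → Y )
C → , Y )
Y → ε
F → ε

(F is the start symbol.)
A non-terminal is nullable if it can derive ε (the empty string): either it has an ε-production, or it has a production whose right-hand side consists entirely of nullable non-terminals.

ε-productions: Y → ε, F → ε
So Y, F are immediately nullable.
No further non-terminal can be added: every production for the remaining non-terminals contains a terminal or a non-nullable non-terminal.
Nullable = { 'F', 'Y' }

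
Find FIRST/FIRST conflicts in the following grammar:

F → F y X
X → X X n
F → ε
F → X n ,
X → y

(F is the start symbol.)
FIRST sets of the non-terminals at (or reachable through a nullable prefix from) the front of some alternative:
  FIRST(F) = { 'y', ε }
  FIRST(X) = { 'y' }

Productions for F:
  F → F y X: FIRST = { 'y' }
  F → ε: FIRST = { ε }
  F → X n ,: FIRST = { 'y' }
Productions for X:
  X → X X n: FIRST = { 'y' }
  X → y: FIRST = { 'y' }

Conflict for F: F → F y X and F → X n ,
  Overlap: { 'y' }
Conflict for X: X → X X n and X → y
  Overlap: { 'y' }

Answer: Yes. F → F y X / F → X n ',' on { 'y' }; X → X X n / X → y on { 'y' }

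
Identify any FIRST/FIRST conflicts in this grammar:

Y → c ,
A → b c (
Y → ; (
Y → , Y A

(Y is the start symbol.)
A FIRST/FIRST conflict occurs when two productions N → α and N → β for the same non-terminal have FIRST(α) ∩ FIRST(β) ≠ ∅ (with ε ∈ FIRST of a nullable right-hand side, so two nullable alternatives also conflict).

Productions for Y:
  Y → c ,: FIRST = { 'c' }
  Y → ; (: FIRST = { ';' }
  Y → , Y A: FIRST = { ',' }
A has only one production, so no FIRST/FIRST conflict is possible there.

All alternatives of each non-terminal have pairwise disjoint FIRST sets.

Answer: No FIRST/FIRST conflicts.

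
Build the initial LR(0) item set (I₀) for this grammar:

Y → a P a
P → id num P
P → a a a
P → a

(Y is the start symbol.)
{ [Y → . a P a], [Y' → . Y] }

First, augment the grammar with Y' → Y
I₀ = CLOSURE({ [Y' → . Y] }):
  [Y' → . Y] has the dot before Y: add [Y → . a P a]
No further items can be added.

I₀ = { [Y → . a P a], [Y' → . Y] }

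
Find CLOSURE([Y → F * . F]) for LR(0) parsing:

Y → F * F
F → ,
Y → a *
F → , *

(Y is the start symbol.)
{ [F → . , *], [F → . ,], [Y → F * . F] }

To compute CLOSURE, for each item [A → α.Bβ] where B is a non-terminal, add [B → .γ] for all productions B → γ; repeat for the newly added items until nothing changes.

Start with: [Y → F * . F]
  [Y → F * . F] has the dot before F: add [F → . ,], [F → . , *]
No further items can be added.

CLOSURE = { [F → . , *], [F → . ,], [Y → F * . F] }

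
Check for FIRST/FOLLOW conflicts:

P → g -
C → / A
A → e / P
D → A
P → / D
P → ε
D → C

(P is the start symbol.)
No FIRST/FOLLOW conflicts.

A FIRST/FOLLOW conflict occurs when a non-terminal N has a nullable alternative N → β (β ⇒* ε) and another alternative N → α with FIRST(α) ∩ FOLLOW(N) ≠ ∅: on such a lookahead the parser cannot decide between expanding α and letting N vanish via β.

Nullable non-terminals: P.

P: nullable alternative(s) P → ε; FOLLOW(P) = { $ }
  P → g -: FIRST \ {ε} = { 'g' } — disjoint from FOLLOW(P)
  P → / D: FIRST \ {ε} = { '/' } — disjoint from FOLLOW(P)
  P → ε: FIRST \ {ε} = { } — this is the only nullable alternative, skip

A, C, D have no nullable alternative, so no FIRST/FOLLOW check is needed there.

No FIRST/FOLLOW conflicts found.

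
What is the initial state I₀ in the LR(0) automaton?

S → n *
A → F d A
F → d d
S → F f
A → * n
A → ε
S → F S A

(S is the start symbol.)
First, augment the grammar with S' → S
I₀ = CLOSURE({ [S' → . S] }):
  [S' → . S] has the dot before S: add [S → . n *], [S → . F f], [S → . F S A]
  [S → . F f] has the dot before F: add [F → . d d]
No further items can be added.

I₀ = { [F → . d d], [S → . F S A], [S → . F f], [S → . n *], [S' → . S] }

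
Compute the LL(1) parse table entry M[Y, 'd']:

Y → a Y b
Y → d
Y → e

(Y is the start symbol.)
To find M[Y, 'd'], we find productions for Y where 'd' is in the predict set (PREDICT(N → α) = (FIRST(α) \ {ε}) ∪ (FOLLOW(N) if α ⇒* ε)).

Y → a Y b: PREDICT = { 'a' }
Y → d: PREDICT = { 'd' }
  'd' is in predict set, so this production goes in M[Y, 'd']
Y → e: PREDICT = { 'e' }

M[Y, 'd'] = Y → d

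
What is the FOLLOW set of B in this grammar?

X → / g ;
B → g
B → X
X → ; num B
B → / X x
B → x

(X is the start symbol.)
{ $, 'x' }

In X → ; num B: B is at the end, add FOLLOW(X)

The FOLLOW sets referred to above (computed the same way, to a fixed point):
  FOLLOW(X) = { $, 'x' }

Taking the union: FOLLOW(B) = { $, 'x' }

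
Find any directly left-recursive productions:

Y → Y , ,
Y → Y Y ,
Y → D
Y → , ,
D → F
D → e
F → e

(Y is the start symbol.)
Direct left recursion occurs when N → N α for some non-terminal N (the right-hand side begins with the left-hand side itself).

Y → Y , ,: LEFT RECURSIVE (starts with Y)
Y → Y Y ,: LEFT RECURSIVE (starts with Y)
Y → D: starts with D
Y → , ,: starts with ','
D → F: starts with F
D → e: starts with e
F → e: starts with e

The grammar has direct left recursion on: Y.

Answer: Yes, Y is left-recursive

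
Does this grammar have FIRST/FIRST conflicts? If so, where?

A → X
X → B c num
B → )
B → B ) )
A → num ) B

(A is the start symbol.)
A FIRST/FIRST conflict occurs when two productions N → α and N → β for the same non-terminal have FIRST(α) ∩ FIRST(β) ≠ ∅ (with ε ∈ FIRST of a nullable right-hand side, so two nullable alternatives also conflict).

FIRST sets of the non-terminals at (or reachable through a nullable prefix from) the front of some alternative:
  FIRST(X) = { ')' }
  FIRST(B) = { ')' }

Productions for A:
  A → X: FIRST = { ')' }
  A → num ) B: FIRST = { 'num' }
Productions for B:
  B → ): FIRST = { ')' }
  B → B ) ): FIRST = { ')' }
X has only one production, so no FIRST/FIRST conflict is possible there.

Conflict for B: B → ) and B → B ) )
  Overlap: { ')' }

Answer: Yes. B → ')' / B → B ')' ')' on { ')' }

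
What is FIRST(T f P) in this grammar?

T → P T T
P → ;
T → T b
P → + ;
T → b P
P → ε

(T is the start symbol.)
FIRST sets of the non-terminals involved (from the grammar, by fixed-point iteration):
  FIRST(T) = { '+', ';', 'b' }

To compute FIRST(T f P), process the symbols left to right:
Symbol T is a non-terminal. Add FIRST(T) \ {ε} = { '+', ';', 'b' }
T is not nullable (ε ∉ FIRST(T)), so stop here.
FIRST(T f P) = { '+', ';', 'b' }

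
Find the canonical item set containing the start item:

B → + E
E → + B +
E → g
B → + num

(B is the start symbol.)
{ [B → . + E], [B → . + num], [B' → . B] }

First, augment the grammar with B' → B
I₀ = CLOSURE({ [B' → . B] }):
  [B' → . B] has the dot before B: add [B → . + E], [B → . + num]
No further items can be added.

I₀ = { [B → . + E], [B → . + num], [B' → . B] }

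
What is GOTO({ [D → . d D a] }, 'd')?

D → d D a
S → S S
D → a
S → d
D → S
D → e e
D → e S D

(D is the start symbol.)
{ [D → . S], [D → . a], [D → . d D a], [D → . e S D], [D → . e e], [D → d . D a], [S → . S S], [S → . d] }

GOTO(I, 'd') = CLOSURE({ [A → αX.β] : [A → α.Xβ] ∈ I, X = 'd' })

Items with dot before 'd', with the dot advanced:
  [D → . d D a] → [D → d . D a]
Closure of the advanced items:
  [D → d . D a] has the dot before D: add [D → . d D a], [D → . a], [D → . S], [D → . e e], [D → . e S D]
  [D → . S] has the dot before S: add [S → . S S], [S → . d]

GOTO = { [D → . S], [D → . a], [D → . d D a], [D → . e S D], [D → . e e], [D → d . D a], [S → . S S], [S → . d] }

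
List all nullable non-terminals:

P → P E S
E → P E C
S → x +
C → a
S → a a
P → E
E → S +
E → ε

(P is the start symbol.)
{ 'E', 'P' }

ε-productions: E → ε
So E is immediately nullable.
P → E: every symbol on the right is nullable, so P is nullable too.
No further non-terminal can be added: every production for the remaining non-terminals contains a terminal or a non-nullable non-terminal.
Nullable = { 'E', 'P' }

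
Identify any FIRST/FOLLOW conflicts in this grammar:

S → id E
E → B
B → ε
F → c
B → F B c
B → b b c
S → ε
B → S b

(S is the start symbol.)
Yes. B → F B c with FOLLOW(B) on { 'c' }; B → b b c with FOLLOW(B) on { 'b' }; B → S b with FOLLOW(B) on { 'b' }

Nullable non-terminals: B, E, S.
FIRST sets used below: FIRST(F) = { 'c' }, FIRST(S) = { 'id', ε }

B: nullable alternative(s) B → ε; FOLLOW(B) = { $, 'b', 'c' }
  B → ε: FIRST \ {ε} = { } — this is the only nullable alternative, skip
  B → F B c: FIRST \ {ε} = { 'c' } — overlaps FOLLOW(B) on { 'c' }: CONFLICT
  B → b b c: FIRST \ {ε} = { 'b' } — overlaps FOLLOW(B) on { 'b' }: CONFLICT
  B → S b: FIRST \ {ε} = { 'b', 'id' } — overlaps FOLLOW(B) on { 'b' }: CONFLICT
E has a nullable alternative but only one production, so nothing to check.

S: nullable alternative(s) S → ε; FOLLOW(S) = { $, 'b' }
  S → id E: FIRST \ {ε} = { 'id' } — disjoint from FOLLOW(S)
  S → ε: FIRST \ {ε} = { } — this is the only nullable alternative, skip

F has no nullable alternative, so no FIRST/FOLLOW check is needed there.

So the grammar has 3 FIRST/FOLLOW conflicts (marked CONFLICT above).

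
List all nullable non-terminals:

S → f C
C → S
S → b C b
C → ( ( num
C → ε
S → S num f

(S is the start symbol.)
{ 'C' }

ε-productions: C → ε
So C is immediately nullable.
No further non-terminal can be added: every production for the remaining non-terminals contains a terminal or a non-nullable non-terminal.
Nullable = { 'C' }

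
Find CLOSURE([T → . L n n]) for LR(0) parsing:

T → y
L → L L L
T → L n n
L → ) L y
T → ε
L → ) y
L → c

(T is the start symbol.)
To compute CLOSURE, for each item [A → α.Bβ] where B is a non-terminal, add [B → .γ] for all productions B → γ; repeat for the newly added items until nothing changes.

Start with: [T → . L n n]
  [T → . L n n] has the dot before L: add [L → . L L L], [L → . ) L y], [L → . ) y], [L → . c]
No further items can be added.

CLOSURE = { [L → . ) L y], [L → . ) y], [L → . L L L], [L → . c], [T → . L n n] }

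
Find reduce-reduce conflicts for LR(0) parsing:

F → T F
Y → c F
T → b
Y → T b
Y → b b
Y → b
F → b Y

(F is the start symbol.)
A reduce-reduce conflict occurs when an LR(0) state has two complete items [A → α .] and [B → β .] — both call for a reduction, and with no lookahead the parser cannot choose between them.

Augment with F' → F and build the canonical LR(0) collection (I0 = CLOSURE({[F' → . F]}), then GOTO on every symbol after a dot until no new states appear). It has 12 states:
  I0: { [F → . T F], [F → . b Y], [F' → . F], [T → . b] }  — shift
  I1: { [F' → F .] }  — accept
  I2: { [F → . T F], [F → . b Y], [F → T . F], [T → . b] }  — shift
  I3: { [F → b . Y], [T → . b], [T → b .], [Y → . T b], [Y → . b b], [Y → . b], [Y → . c F] }  — shift, reduce
  I4: { [Y → T . b] }  — shift
  I5: { [F → b Y .] }  — reduce
  I6: { [T → b .], [Y → b . b], [Y → b .] }  — shift, 2 reduces
  I7: { [F → . T F], [F → . b Y], [T → . b], [Y → c . F] }  — shift
  I8: { [Y → c F .] }  — reduce
  I9: { [Y → b b .] }  — reduce
  I10: { [Y → T b .] }  — reduce
  I11: { [F → T F .] }  — reduce

I6 contains complete items [T → b .], [Y → b .] — reduce-reduce conflict.

Answer: Yes — I6: [T → b .] vs [Y → b .]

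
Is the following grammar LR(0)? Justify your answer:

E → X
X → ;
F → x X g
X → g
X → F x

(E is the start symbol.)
A grammar is LR(0) if no state in the canonical LR(0) collection has:
  - both a shift item (dot before a terminal) and a complete item (shift-reduce conflict), or
  - two or more complete items (reduce-reduce conflict; the accept item [E' → E .] counts as a complete item here).

Augment with E' → E and build the canonical LR(0) collection (I0 = CLOSURE({[E' → . E]}), then GOTO on every symbol after a dot until no new states appear). It has 10 states:
  I0: { [E → . X], [E' → . E], [F → . x X g], [X → . ;], [X → . F x], [X → . g] }  — shift
  I1: { [X → ; .] }  — reduce
  I2: { [E' → E .] }  — accept
  I3: { [X → F . x] }  — shift
  I4: { [E → X .] }  — reduce
  I5: { [X → g .] }  — reduce
  I6: { [F → . x X g], [F → x . X g], [X → . ;], [X → . F x], [X → . g] }  — shift
  I7: { [F → x X . g] }  — shift
  I8: { [F → x X g .] }  — reduce
  I9: { [X → F x .] }  — reduce

Every state is either a pure shift/goto state or contains exactly one complete item and nothing to shift — no conflicts. The grammar is LR(0).

Answer: Yes, the grammar is LR(0)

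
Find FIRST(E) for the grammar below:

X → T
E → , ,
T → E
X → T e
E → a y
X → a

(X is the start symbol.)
From E → , ,:
  - ',' is a terminal: add ',' and stop
From E → a y:
  - a is a terminal: add 'a' and stop

Collecting: FIRST(E) = { ',', 'a' }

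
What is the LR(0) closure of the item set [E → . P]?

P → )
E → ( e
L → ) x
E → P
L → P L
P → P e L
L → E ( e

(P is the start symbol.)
{ [E → . P], [P → . )], [P → . P e L] }

To compute CLOSURE, for each item [A → α.Bβ] where B is a non-terminal, add [B → .γ] for all productions B → γ; repeat for the newly added items until nothing changes.

Start with: [E → . P]
  [E → . P] has the dot before P: add [P → . )], [P → . P e L]
No further items can be added.

CLOSURE = { [E → . P], [P → . )], [P → . P e L] }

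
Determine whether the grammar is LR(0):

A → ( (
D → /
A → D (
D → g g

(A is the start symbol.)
Augment with A' → A and build the canonical LR(0) collection (I0 = CLOSURE({[A' → . A]}), then GOTO on every symbol after a dot until no new states appear). It has 9 states:
  I0: { [A → . ( (], [A → . D (], [A' → . A], [D → . /], [D → . g g] }  — shift
  I1: { [A → ( . (] }  — shift
  I2: { [D → / .] }  — reduce
  I3: { [A' → A .] }  — accept
  I4: { [A → D . (] }  — shift
  I5: { [D → g . g] }  — shift
  I6: { [D → g g .] }  — reduce
  I7: { [A → D ( .] }  — reduce
  I8: { [A → ( ( .] }  — reduce

Every state is either a pure shift/goto state or contains exactly one complete item and nothing to shift — no conflicts. The grammar is LR(0).

Answer: Yes, the grammar is LR(0)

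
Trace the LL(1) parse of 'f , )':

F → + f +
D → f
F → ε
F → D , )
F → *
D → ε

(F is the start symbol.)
Stack is shown with the top on the left.

Stack    Input    Action
------------------------
F $      f , ) $  output F → D , )
D , ) $  f , ) $  output D → f
f , ) $  f , ) $  match 'f'
, ) $    , ) $    match ','
) $      ) $      match ')'
$        $        accept

The string is accepted.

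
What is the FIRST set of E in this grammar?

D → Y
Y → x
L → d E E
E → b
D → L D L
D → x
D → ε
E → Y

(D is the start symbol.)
{ 'b', 'x' }

To compute FIRST(E), examine every production with E on the left-hand side, reading each right-hand side left to right until a non-nullable symbol is reached.

FIRST sets of the other non-terminals involved (by the same procedure, iterated to a fixed point):
  FIRST(Y) = { 'x' }

From E → b:
  - b is a terminal: add 'b' and stop
From E → Y:
  - Y is a non-terminal: add FIRST(Y) \ {ε} = { 'x' }
    Y is not nullable, so stop

Collecting: FIRST(E) = { 'b', 'x' }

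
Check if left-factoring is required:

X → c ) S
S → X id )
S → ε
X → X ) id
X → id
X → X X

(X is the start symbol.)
Left-factoring is needed when two productions for the same non-terminal
share a common prefix on the right-hand side.

Productions for X:
  X → c ) S
  X → X ) id
  X → id
  X → X X
Productions for S:
  S → X id )
  S → ε

Found common prefix 'X' in productions for X

Answer: Yes, X has productions with common prefix 'X'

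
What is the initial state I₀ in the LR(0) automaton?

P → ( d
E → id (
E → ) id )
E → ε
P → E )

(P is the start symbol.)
First, augment the grammar with P' → P
I₀ = CLOSURE({ [P' → . P] }):
  [P' → . P] has the dot before P: add [P → . ( d], [P → . E )]
  [P → . E )] has the dot before E: add [E → . id (], [E → . ) id )], [E → .]
No further items can be added.

I₀ = { [E → . ) id )], [E → . id (], [E → .], [P → . ( d], [P → . E )], [P' → . P] }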